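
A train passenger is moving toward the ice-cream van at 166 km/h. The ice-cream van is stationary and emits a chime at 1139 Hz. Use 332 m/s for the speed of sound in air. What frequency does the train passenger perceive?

166 km/h = 46.11 m/s.
Only the observer moves, toward the source, so f' = f · (v + v_o)/v.
f' = 1139 × (332 + 46.11)/332 = 1139 × 378.11/332 ≈ 1297 Hz.

1297 Hz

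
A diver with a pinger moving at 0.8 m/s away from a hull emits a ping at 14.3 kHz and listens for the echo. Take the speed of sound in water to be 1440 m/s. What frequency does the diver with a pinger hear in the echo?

The hull receives the sound from a moving source: f₁ = f₀ · v/(v + v_e) = 14.3 × 1440/1440.8 ≈ 14.29 kHz.
On the return leg the diver with a pinger is a moving observer: f₂ = f₁ · (v − v_e)/v = 14.29 × 1439.2/1440 ≈ 14.28 kHz.
Equivalently f₂ = f₀ · (v − v_e)/(v + v_e).

14.28 kHz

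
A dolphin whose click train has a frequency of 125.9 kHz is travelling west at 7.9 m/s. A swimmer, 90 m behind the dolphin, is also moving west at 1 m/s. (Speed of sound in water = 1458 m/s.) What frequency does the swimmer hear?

125.3 kHz

The swimmer is behind, so the dolphin is moving away from it while the swimmer is moving toward the dolphin.
With source receding and observer approaching, f' = f · (v + v_o)/(v + v_s).
f' = 125.9 × (1458 + 1)/(1458 + 7.9) = 125.9 × 1459/1465.9 ≈ 125.3 kHz.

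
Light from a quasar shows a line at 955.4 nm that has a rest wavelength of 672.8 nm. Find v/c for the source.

λ'/λ₀ = 1.4200 > 1 (redshift), so the source is receding.
λ'/λ₀ = √((1 + β)/(1 − β)) for a receding source ⇒ β = (r² − 1)/(r² + 1) with r = λ'/λ₀.
β = (2.0165 − 1)/(2.0165 + 1) ≈ 0.337.

0.337c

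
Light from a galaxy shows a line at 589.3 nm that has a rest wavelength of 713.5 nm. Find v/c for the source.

λ'/λ₀ = 0.8259 < 1 (blueshift), so the source is approaching.
λ'/λ₀ = √((1 − β)/(1 + β)) for an approaching source ⇒ β = (1 − r²)/(1 + r²) with r = λ'/λ₀.
β = (1 − 0.6822)/(1 + 0.6822) ≈ 0.189.

0.189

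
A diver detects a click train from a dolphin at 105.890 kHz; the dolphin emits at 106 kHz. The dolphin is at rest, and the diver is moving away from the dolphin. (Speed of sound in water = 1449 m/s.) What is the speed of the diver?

f' = f · (v − v_o)/v ⇒ v_o = v · |f'/f − 1|.
v_o = 1449 × |105.890/106 − 1| = 1449 × 0.001038 ≈ 1.50 m/s.

1.50 m/s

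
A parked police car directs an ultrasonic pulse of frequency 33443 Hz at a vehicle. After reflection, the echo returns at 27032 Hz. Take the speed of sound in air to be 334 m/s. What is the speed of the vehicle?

Double Doppler shift off a moving reflector: f₂ = f₀ · (v + u)/(v − u) (u > 0 toward emitter).
Rearranging, u = v · (f₂ − f₀)/(f₂ + f₀) = 334 × -6411/60475 ≈ -35 m/s.
So the vehicle is moving at 35 m/s away from the emitter.

35 m/s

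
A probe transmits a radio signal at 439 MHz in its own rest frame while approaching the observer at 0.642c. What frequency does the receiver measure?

Relativistic Doppler for frequency: f' = f₀ · √((1 + β)/(1 − β)).
f' = 439 × √(1.6420/0.3580) = 439 × 2.14163 ≈ 940.2 MHz.

940.2 MHz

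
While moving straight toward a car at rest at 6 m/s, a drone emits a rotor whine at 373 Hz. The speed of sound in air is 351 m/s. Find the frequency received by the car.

With the source moving toward a stationary observer, f' = f · v/(v − v_s).
f' = 373 × 351/(351 − 6) = 373 × 351/345 ≈ 379 Hz.

379 Hz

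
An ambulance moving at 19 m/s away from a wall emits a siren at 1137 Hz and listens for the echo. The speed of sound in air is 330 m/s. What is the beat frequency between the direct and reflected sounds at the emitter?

The wall receives the sound from a moving source: f₁ = f₀ · v/(v + v_e) = 1137 × 330/349 ≈ 1075.1 Hz.
On the return leg the ambulance is a moving observer: f₂ = f₁ · (v − v_e)/v = 1075.1 × 311/330 ≈ 1013.2 Hz.
Beat against the emitted tone: |f₂ − f₀| = 2v_e·f₀/(v + v_e) = 2 × 19 × 1137/349 ≈ 124 Hz.

124 Hz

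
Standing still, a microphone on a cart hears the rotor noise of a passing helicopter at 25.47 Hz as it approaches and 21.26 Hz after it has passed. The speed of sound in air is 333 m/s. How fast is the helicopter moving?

f₁/f₂ = (v + v_s)/(v − v_s), so v_s = v · (f₁ − f₂)/(f₁ + f₂).
v_s = 333 × (25.47 − 21.26)/(25.47 + 21.26) = 333 × 4.21/46.73 ≈ 30 m/s.

30 m/s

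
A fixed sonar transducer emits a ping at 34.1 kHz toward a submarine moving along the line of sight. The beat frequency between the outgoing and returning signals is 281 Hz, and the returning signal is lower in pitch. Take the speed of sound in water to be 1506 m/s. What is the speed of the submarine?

Double Doppler shift off a moving reflector: f₂ = f₀ · (v + u)/(v − u) (u > 0 toward emitter).
Returning signal is lower, so f₂ = f₀ − Δf = 34100 − 281 = 33819 Hz.
Rearranging, u = v · (f₂ − f₀)/(f₂ + f₀) = 1506 × -281/67919 ≈ -6.2 m/s.
So the submarine is moving at 6.2 m/s away from the emitter.

6.2 m/s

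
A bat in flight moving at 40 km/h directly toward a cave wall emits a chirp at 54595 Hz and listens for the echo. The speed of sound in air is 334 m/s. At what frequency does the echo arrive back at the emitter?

58352 Hz

40 km/h = 11.11 m/s.
The cave wall receives the sound from a moving source: f₁ = f₀ · v/(v − v_e) = 54595 × 334/322.89 ≈ 56474 Hz.
On the return leg the bat in flight is a moving observer: f₂ = f₁ · (v + v_e)/v = 56474 × 345.11/334 ≈ 58352 Hz.
Equivalently f₂ = f₀ · (v + v_e)/(v − v_e).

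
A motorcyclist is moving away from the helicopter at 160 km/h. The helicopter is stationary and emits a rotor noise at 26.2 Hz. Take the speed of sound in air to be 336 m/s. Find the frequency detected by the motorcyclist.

160 km/h = 44.44 m/s.
Moving observer, stationary source: f' = f · (v − v_o)/v.
f' = 26.2 × (336 − 44.44)/336 = 26.2 × 291.56/336 ≈ 22.7 Hz.

22.7 Hz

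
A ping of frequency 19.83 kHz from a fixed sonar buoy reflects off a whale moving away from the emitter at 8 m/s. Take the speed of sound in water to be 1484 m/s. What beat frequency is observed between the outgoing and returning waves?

At the whale (a moving observer), f₁ = f₀ · (v − u)/v = 19.83 × 1476/1484 ≈ 19.723 kHz.
On reflection it acts as a source moving away from the stationary detector: f₂ = f₁ · v/(v + u) = 19.723 × 1484/1492 ≈ 19.617 kHz.
Equivalently f₂ = f₀ · (v − u)/(v + u).
Beat frequency (with f₀ = 19830 Hz): |f₂ − f₀| = 2u·f₀/(v + u) = 2 × 8 × 19830/1492 ≈ 213 Hz.

213 Hz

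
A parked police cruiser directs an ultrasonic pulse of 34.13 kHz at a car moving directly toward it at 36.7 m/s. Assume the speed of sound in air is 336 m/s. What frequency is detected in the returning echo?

At the car (a moving observer), f₁ = f₀ · (v + u)/v = 34.13 × 372.7/336 ≈ 37.9 kHz.
The reflection then acts as a moving source: f₂ = f₁ · v/(v − u) ≈ 42.5 kHz.

42.5 kHz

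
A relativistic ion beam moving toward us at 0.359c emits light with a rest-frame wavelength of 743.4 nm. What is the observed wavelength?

510.6 nm

Relativistic Doppler for wavelength: λ' = λ₀ · √((1 − β)/(1 + β)).
λ' = 743.4 × √(0.6410/1.3590) = 743.4 × 0.68678 ≈ 510.6 nm.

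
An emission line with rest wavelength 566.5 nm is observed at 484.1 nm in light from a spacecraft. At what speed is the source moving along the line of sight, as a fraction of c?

λ'/λ₀ = 0.8545 < 1 (blueshift), so the source is approaching.
λ'/λ₀ = √((1 − β)/(1 + β)) for an approaching source ⇒ β = (1 − r²)/(1 + r²) with r = λ'/λ₀.
β = (1 − 0.7302)/(1 + 0.7302) ≈ 0.156.

0.156c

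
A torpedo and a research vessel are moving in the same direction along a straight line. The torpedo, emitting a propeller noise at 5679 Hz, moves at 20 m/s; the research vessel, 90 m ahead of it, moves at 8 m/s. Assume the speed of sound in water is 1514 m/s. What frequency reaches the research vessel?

5725 Hz

The research vessel is ahead, so the torpedo is moving toward it while the research vessel is moving away from the torpedo.
With source approaching and observer receding, f' = f · (v − v_o)/(v − v_s).
f' = 5679 × (1514 − 8)/(1514 − 20) = 5679 × 1506/1494 ≈ 5725 Hz.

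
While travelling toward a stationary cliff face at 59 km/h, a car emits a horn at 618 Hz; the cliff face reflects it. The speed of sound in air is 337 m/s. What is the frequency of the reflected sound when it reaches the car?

681 Hz

59 km/h = 16.39 m/s.
The cliff face receives the sound from a moving source: f₁ = f₀ · v/(v − v_e) = 618 × 337/320.61 ≈ 650 Hz.
On the return leg the car is a moving observer: f₂ = f₁ · (v + v_e)/v = 650 × 353.39/337 ≈ 681 Hz.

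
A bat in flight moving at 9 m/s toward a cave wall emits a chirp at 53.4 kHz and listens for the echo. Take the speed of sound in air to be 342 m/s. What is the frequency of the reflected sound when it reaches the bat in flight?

The cave wall receives the sound from a moving source: f₁ = f₀ · v/(v − v_e) = 53.4 × 342/333 ≈ 54.8 kHz.
On the return leg the bat in flight is a moving observer: f₂ = f₁ · (v + v_e)/v = 54.8 × 351/342 ≈ 56.3 kHz.

56.3 kHz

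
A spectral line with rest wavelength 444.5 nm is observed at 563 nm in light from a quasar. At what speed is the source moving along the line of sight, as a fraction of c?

λ'/λ₀ = 1.2666 > 1 (redshift), so the source is receding.
λ'/λ₀ = √((1 + β)/(1 − β)) for a receding source ⇒ β = (r² − 1)/(r² + 1) with r = λ'/λ₀.
β = (1.6043 − 1)/(1.6043 + 1) ≈ 0.232.

0.232c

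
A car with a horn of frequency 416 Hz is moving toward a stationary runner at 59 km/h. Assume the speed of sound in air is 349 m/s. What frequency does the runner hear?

59 km/h = 16.39 m/s.
With the source moving toward a stationary observer, f' = f · v/(v − v_s).
f' = 416 × 349/(349 − 16.39) = 416 × 349/332.6 ≈ 436 Hz.

436 Hz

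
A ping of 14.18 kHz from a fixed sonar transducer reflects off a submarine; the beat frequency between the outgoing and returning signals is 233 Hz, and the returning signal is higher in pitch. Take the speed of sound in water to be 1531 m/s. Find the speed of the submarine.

Double Doppler shift off a moving reflector: f₂ = f₀ · (v + u)/(v − u) (u > 0 toward emitter).
Returning signal is higher, so f₂ = f₀ + Δf = 14180 + 233 = 14413 Hz.
Rearranging, u = v · (f₂ − f₀)/(f₂ + f₀) = 1531 × 233/28593 ≈ 12.5 m/s.
So the submarine is moving at 12.5 m/s toward the emitter.

12.5 m/s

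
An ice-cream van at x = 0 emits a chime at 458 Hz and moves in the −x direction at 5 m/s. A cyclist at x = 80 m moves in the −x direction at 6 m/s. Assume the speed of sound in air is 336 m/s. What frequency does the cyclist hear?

The observer lies on the +x side, so the source is heading away from the observer and the observer is heading toward the source.
With source receding and observer approaching, f' = f · (v + v_o)/(v + v_s).
f' = 458 × (336 + 6)/(336 + 5) = 458 × 342/341 ≈ 459 Hz.

459 Hz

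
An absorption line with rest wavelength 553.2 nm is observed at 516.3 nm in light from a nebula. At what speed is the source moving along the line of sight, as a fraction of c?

0.069

λ'/λ₀ = 0.9333 < 1 (blueshift), so the source is approaching.
λ'/λ₀ = √((1 − β)/(1 + β)) for an approaching source ⇒ β = (1 − r²)/(1 + r²) with r = λ'/λ₀.
β = (1 − 0.8710)/(1 + 0.8710) ≈ 0.069.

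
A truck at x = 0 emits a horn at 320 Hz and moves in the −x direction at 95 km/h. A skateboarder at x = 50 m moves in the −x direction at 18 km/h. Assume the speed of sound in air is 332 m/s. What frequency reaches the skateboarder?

301 Hz

95 km/h = 26.39 m/s; 18 km/h = 5 m/s.
The observer lies on the +x side, so the source is heading away from the observer and the observer is heading toward the source.
General Doppler shift: f' = f · (v + v_o)/(v + v_s).
f' = 320 × (332 + 5)/(332 + 26.39) = 320 × 337/358.39 ≈ 301 Hz.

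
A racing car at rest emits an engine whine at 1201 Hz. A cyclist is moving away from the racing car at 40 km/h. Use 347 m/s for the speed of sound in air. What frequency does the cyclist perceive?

1163 Hz

40 km/h = 11.11 m/s.
Moving observer, stationary source: f' = f · (v − v_o)/v.
f' = 1201 × (347 − 11.11)/347 = 1201 × 335.89/347 ≈ 1163 Hz.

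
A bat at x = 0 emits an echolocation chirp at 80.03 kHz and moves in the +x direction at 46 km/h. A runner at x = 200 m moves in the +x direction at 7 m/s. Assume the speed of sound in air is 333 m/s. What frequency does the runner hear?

46 km/h = 12.78 m/s.
The observer lies on the +x side, so the source is heading toward the observer and the observer is heading away from the source.
Both move, so f' = f · (v − v_o)/(v − v_s).
f' = 80.03 × (333 − 7)/(333 − 12.78) = 80.03 × 326/320.22 ≈ 81.5 kHz.

81.5 kHz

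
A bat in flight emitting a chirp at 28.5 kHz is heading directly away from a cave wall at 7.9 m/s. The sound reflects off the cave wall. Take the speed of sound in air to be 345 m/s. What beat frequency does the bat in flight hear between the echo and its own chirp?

The cave wall receives the sound from a moving source: f₁ = f₀ · v/(v + v_e) = 28.5 × 345/352.9 ≈ 27.862 kHz.
On the return leg the bat in flight is a moving observer: f₂ = f₁ · (v − v_e)/v = 27.862 × 337.1/345 ≈ 27.224 kHz.
Beat against the emitted tone (with f₀ = 28500 Hz): |f₂ − f₀| = 2v_e·f₀/(v + v_e) = 2 × 7.9 × 28500/352.9 ≈ 1276 Hz.

1276 Hz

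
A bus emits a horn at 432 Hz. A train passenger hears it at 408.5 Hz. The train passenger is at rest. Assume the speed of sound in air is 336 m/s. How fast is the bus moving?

f' < f, so the bus is receding.
f' = f · v/(v + v_s) ⇒ v_s = v · |1 − f/f'|.
v_s = 336 × |1 − 432/408.5| = 336 × 0.05753 ≈ 19.3 m/s.

19.3 m/s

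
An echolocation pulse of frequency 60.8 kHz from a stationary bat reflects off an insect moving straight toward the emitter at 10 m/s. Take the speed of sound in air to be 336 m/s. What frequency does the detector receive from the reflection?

64.5 kHz

At the insect (a moving observer), f₁ = f₀ · (v + u)/v = 60.8 × 346/336 ≈ 62.6 kHz.
On reflection it acts as a source moving toward the stationary detector: f₂ = f₁ · v/(v − u) = 62.6 × 336/326 ≈ 64.5 kHz.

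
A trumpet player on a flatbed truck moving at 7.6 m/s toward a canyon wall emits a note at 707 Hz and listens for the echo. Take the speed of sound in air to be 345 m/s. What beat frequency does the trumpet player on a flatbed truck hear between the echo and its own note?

The canyon wall receives the sound from a moving source: f₁ = f₀ · v/(v − v_e) = 707 × 345/337.4 ≈ 722.9 Hz.
On the return leg the trumpet player on a flatbed truck is a moving observer: f₂ = f₁ · (v + v_e)/v = 722.9 × 352.6/345 ≈ 738.9 Hz.
Equivalently f₂ = f₀ · (v + v_e)/(v − v_e).
Beat against the emitted tone: |f₂ − f₀| = 2v_e·f₀/(v − v_e) = 2 × 7.6 × 707/337.4 ≈ 31.9 Hz.

31.9 Hz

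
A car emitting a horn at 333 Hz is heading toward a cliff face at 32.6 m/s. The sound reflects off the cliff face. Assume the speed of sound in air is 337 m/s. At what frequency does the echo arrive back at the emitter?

404 Hz

The cliff face receives the sound from a moving source: f₁ = f₀ · v/(v − v_e) = 333 × 337/304.4 ≈ 369 Hz.
On the return leg the car is a moving observer: f₂ = f₁ · (v + v_e)/v = 369 × 369.6/337 ≈ 404 Hz.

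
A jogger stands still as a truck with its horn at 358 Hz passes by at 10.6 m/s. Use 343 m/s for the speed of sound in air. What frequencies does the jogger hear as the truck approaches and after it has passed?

369 Hz approaching; 347 Hz receding

Approaching: f₁ = f · v/(v − v_s) = 358 × 343/332.4 ≈ 369 Hz.
Receding: f₂ = f · v/(v + v_s) = 358 × 343/353.6 ≈ 347 Hz.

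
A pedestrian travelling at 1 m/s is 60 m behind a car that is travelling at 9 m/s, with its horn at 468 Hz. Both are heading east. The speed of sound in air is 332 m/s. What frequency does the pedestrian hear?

457 Hz

The pedestrian is behind, so the car is moving away from it while the pedestrian is moving toward the car.
Both move, so f' = f · (v + v_o)/(v + v_s).
f' = 468 × (332 + 1)/(332 + 9) = 468 × 333/341 ≈ 457 Hz.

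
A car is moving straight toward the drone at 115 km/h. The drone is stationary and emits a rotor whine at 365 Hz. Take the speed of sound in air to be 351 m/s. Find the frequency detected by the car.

115 km/h = 31.94 m/s.
Only the observer moves, toward the source, so f' = f · (v + v_o)/v.
f' = 365 × (351 + 31.94)/351 = 365 × 382.94/351 ≈ 398 Hz.

398 Hz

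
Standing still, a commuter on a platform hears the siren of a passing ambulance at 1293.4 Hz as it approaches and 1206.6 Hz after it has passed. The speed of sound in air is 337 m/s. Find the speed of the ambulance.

f₁/f₂ = (v + v_s)/(v − v_s), so v_s = v · (f₁ − f₂)/(f₁ + f₂).
v_s = 337 × (1293.4 − 1206.6)/(1293.4 + 1206.6) = 337 × 86.8/2500.0 ≈ 11.7 m/s.

11.7 m/s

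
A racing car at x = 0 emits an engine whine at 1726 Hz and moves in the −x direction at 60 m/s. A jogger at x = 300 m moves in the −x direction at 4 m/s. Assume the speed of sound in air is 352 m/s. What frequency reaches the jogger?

1491 Hz

The observer lies on the +x side, so the source is heading away from the observer and the observer is heading toward the source.
Both move, so f' = f · (v + v_o)/(v + v_s).
f' = 1726 × (352 + 4)/(352 + 60) = 1726 × 356/412 ≈ 1491 Hz.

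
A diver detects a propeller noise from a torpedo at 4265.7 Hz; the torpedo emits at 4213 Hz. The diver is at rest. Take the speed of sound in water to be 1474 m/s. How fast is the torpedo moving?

f' > f, so the torpedo is approaching.
f' = f · v/(v − v_s) ⇒ v_s = v · |1 − f/f'|.
v_s = 1474 × |1 − 4213/4265.7| = 1474 × 0.01235 ≈ 18.2 m/s.

18.2 m/s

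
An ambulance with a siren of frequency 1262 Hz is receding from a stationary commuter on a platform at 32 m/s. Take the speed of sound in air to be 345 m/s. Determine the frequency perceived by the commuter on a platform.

1155 Hz

With the source moving away from a stationary observer, f' = f · v/(v + v_s).
f' = 1262 × 345/(345 + 32) = 1262 × 345/377 ≈ 1155 Hz.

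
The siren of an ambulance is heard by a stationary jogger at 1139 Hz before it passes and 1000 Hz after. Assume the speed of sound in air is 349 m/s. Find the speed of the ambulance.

22.7 m/s

f₁/f₂ = (v + v_s)/(v − v_s), so v_s = v · (f₁ − f₂)/(f₁ + f₂).
v_s = 349 × (1139 − 1000)/(1139 + 1000) = 349 × 139/2139 ≈ 22.7 m/s.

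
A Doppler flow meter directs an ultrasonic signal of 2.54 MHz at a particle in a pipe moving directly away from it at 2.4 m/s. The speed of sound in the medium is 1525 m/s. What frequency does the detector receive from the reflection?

2.532 MHz

The particle in a pipe first receives the wave as a moving observer: f₁ = f₀ · (v − u)/v = 2.54 × (1525 − 2.4)/1525 ≈ 2.536 MHz.
The reflection then acts as a moving source: f₂ = f₁ · v/(v + u) ≈ 2.532 MHz.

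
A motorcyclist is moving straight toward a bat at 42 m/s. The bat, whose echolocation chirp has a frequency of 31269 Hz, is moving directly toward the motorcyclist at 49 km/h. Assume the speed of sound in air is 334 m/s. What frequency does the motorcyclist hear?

49 km/h = 13.61 m/s.
General Doppler shift: f' = f · (v + v_o)/(v − v_s).
f' = 31269 × (334 + 42)/(334 − 13.61) = 31269 × 376/320.39 ≈ 36696 Hz.

36696 Hz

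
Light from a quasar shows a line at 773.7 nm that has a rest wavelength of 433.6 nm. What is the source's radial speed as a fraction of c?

λ'/λ₀ = 1.7844 > 1 (redshift), so the source is receding.
λ'/λ₀ = √((1 + β)/(1 − β)) for a receding source ⇒ β = (r² − 1)/(r² + 1) with r = λ'/λ₀.
β = (3.1840 − 1)/(3.1840 + 1) ≈ 0.522.

0.522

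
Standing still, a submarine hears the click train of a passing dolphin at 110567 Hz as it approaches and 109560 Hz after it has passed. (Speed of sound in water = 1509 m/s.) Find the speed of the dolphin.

6.9 m/s

f₁/f₂ = (v + v_s)/(v − v_s), so v_s = v · (f₁ − f₂)/(f₁ + f₂).
v_s = 1509 × (110567 − 109560)/(110567 + 109560) = 1509 × 1007/220127 ≈ 6.9 m/s.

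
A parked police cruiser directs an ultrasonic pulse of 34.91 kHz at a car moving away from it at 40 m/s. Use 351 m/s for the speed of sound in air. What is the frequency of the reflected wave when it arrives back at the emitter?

The car first receives the wave as a moving observer: f₁ = f₀ · (v − u)/v = 34.91 × (351 − 40)/351 ≈ 30.9 kHz.
On reflection it acts as a source moving away from the stationary detector: f₂ = f₁ · v/(v + u) = 30.9 × 351/391 ≈ 27.8 kHz.

27.8 kHz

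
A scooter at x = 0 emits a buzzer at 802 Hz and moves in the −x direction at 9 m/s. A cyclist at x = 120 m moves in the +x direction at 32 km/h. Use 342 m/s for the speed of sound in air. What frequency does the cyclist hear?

761 Hz

32 km/h = 8.889 m/s.
The observer lies on the +x side, so the source is heading away from the observer and the observer is heading away from the source.
Both move, so f' = f · (v − v_o)/(v + v_s).
f' = 802 × (342 − 8.889)/(342 + 9) = 802 × 333.11/351 ≈ 761 Hz.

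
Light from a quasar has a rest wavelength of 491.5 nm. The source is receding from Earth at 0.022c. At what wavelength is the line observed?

502.4 nm

Relativistic Doppler for wavelength: λ' = λ₀ · √((1 + β)/(1 − β)).
λ' = 491.5 × √(1.0220/0.9780) = 491.5 × 1.02225 ≈ 502.4 nm.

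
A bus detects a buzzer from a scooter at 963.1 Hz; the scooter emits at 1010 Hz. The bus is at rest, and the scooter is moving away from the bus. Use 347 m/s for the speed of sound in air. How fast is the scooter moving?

f' = f · v/(v + v_s) ⇒ v_s = v · |1 − f/f'|.
v_s = 347 × |1 − 1010/963.1| = 347 × 0.0487 ≈ 16.9 m/s.

16.9 m/s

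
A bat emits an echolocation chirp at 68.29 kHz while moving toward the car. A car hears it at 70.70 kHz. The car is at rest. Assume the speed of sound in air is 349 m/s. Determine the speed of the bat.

f' = f · v/(v − v_s) ⇒ v_s = v · |1 − f/f'|.
v_s = 349 × |1 − 68.29/70.70| = 349 × 0.03409 ≈ 11.9 m/s.

11.9 m/s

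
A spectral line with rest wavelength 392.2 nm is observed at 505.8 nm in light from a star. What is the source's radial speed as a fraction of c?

0.249c

λ'/λ₀ = 1.2896 > 1 (redshift), so the source is receding.
λ'/λ₀ = √((1 + β)/(1 − β)) for a receding source ⇒ β = (r² − 1)/(r² + 1) with r = λ'/λ₀.
β = (1.6632 − 1)/(1.6632 + 1) ≈ 0.249.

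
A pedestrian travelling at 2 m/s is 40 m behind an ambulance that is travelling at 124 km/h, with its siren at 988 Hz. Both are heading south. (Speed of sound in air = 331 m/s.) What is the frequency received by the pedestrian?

900 Hz

124 km/h = 34.44 m/s.
The pedestrian is behind, so the ambulance is moving away from it while the pedestrian is moving toward the ambulance.
General Doppler shift: f' = f · (v + v_o)/(v + v_s).
f' = 988 × (331 + 2)/(331 + 34.44) = 988 × 333/365.44 ≈ 900 Hz.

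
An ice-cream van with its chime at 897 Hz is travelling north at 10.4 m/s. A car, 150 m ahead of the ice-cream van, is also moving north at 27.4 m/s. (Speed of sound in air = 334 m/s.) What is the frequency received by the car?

850 Hz

The car is ahead, so the ice-cream van is moving toward it while the car is moving away from the ice-cream van.
General Doppler shift: f' = f · (v − v_o)/(v − v_s).
f' = 897 × (334 − 27.4)/(334 − 10.4) = 897 × 306.6/323.6 ≈ 850 Hz.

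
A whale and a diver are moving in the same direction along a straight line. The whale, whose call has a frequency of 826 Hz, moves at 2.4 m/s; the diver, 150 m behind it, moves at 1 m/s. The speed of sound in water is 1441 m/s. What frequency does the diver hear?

825 Hz

The diver is behind, so the whale is moving away from it while the diver is moving toward the whale.
General Doppler shift: f' = f · (v + v_o)/(v + v_s).
f' = 826 × (1441 + 1)/(1441 + 2.4) = 826 × 1442/1443.4 ≈ 825 Hz.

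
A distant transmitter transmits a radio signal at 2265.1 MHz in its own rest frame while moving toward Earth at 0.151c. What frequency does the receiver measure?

2637.4 MHz

Relativistic Doppler for frequency: f' = f₀ · √((1 + β)/(1 − β)).
f' = 2265.1 × √(1.1510/0.8490) = 2265.1 × 1.16435 ≈ 2637.4 MHz.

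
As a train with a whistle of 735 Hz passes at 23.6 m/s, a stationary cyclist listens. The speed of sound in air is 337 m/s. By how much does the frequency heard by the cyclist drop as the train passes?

103 Hz

Approaching: f₁ = f · v/(v − v_s) = 735 × 337/313.4 ≈ 790 Hz.
Receding: f₂ = f · v/(v + v_s) = 735 × 337/360.6 ≈ 687 Hz.
Drop: f₁ − f₂ = 2f·v·v_s/(v² − v_s²) = 2 × 735 × 337 × 23.6/(337² − 23.6²) ≈ 103 Hz.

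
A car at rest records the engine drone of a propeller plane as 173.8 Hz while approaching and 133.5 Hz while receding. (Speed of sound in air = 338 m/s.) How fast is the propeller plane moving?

f₁/f₂ = (v + v_s)/(v − v_s), so v_s = v · (f₁ − f₂)/(f₁ + f₂).
v_s = 338 × (173.8 − 133.5)/(173.8 + 133.5) = 338 × 40.3/307.3 ≈ 44 m/s.

44 m/s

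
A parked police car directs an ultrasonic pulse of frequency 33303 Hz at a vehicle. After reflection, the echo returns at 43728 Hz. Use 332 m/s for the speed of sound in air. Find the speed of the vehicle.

Double Doppler shift off a moving reflector: f₂ = f₀ · (v + u)/(v − u) (u > 0 toward emitter).
Rearranging, u = v · (f₂ − f₀)/(f₂ + f₀) = 332 × 10425/77031 ≈ 45 m/s.
So the vehicle is moving at 45 m/s toward the emitter.

45 m/s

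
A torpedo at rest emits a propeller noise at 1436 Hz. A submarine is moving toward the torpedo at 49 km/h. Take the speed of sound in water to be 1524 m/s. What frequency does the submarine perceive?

49 km/h = 13.61 m/s.
Only the observer moves, toward the source, so f' = f · (v + v_o)/v.
f' = 1436 × (1524 + 13.61)/1524 = 1436 × 1537.6/1524 ≈ 1449 Hz.

1449 Hz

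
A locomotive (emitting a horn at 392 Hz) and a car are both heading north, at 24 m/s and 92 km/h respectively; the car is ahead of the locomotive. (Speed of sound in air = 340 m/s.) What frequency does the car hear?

92 km/h = 25.56 m/s.
The car is ahead, so the locomotive is moving toward it while the car is moving away from the locomotive.
General Doppler shift: f' = f · (v − v_o)/(v − v_s).
f' = 392 × (340 − 25.56)/(340 − 24) = 392 × 314.44/316 ≈ 390 Hz.

390 Hz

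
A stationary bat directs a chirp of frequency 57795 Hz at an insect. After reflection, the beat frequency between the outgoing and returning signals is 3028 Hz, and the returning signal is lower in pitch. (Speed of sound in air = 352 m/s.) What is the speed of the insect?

Double Doppler shift off a moving reflector: f₂ = f₀ · (v + u)/(v − u) (u > 0 toward emitter).
Returning signal is lower, so f₂ = f₀ − Δf = 57795 − 3028 = 54767 Hz.
Rearranging, u = v · (f₂ − f₀)/(f₂ + f₀) = 352 × -3028/112562 ≈ -9.5 m/s.
So the insect is moving at 9.5 m/s away from the emitter.

9.5 m/s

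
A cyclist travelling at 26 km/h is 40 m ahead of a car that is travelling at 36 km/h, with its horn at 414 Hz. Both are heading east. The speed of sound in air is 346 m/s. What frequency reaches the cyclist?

36 km/h = 10 m/s; 26 km/h = 7.222 m/s.
The cyclist is ahead, so the car is moving toward it while the cyclist is moving away from the car.
With source approaching and observer receding, f' = f · (v − v_o)/(v − v_s).
f' = 414 × (346 − 7.222)/(346 − 10) = 414 × 338.78/336 ≈ 417 Hz.

417 Hz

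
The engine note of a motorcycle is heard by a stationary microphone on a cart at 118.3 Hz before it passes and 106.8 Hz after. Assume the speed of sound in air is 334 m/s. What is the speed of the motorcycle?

17.1 m/s

f₁/f₂ = (v + v_s)/(v − v_s), so v_s = v · (f₁ − f₂)/(f₁ + f₂).
v_s = 334 × (118.3 − 106.8)/(118.3 + 106.8) = 334 × 11.5/225.1 ≈ 17.1 m/s.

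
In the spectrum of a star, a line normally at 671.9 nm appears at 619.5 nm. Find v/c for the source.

λ'/λ₀ = 0.9220 < 1 (blueshift), so the source is approaching.
λ'/λ₀ = √((1 − β)/(1 + β)) for an approaching source ⇒ β = (1 − r²)/(1 + r²) with r = λ'/λ₀.
β = (1 − 0.8501)/(1 + 0.8501) ≈ 0.081.

0.081c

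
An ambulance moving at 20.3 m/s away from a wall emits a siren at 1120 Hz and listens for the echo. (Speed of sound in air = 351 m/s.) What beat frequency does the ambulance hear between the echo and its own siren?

The wall receives the sound from a moving source: f₁ = f₀ · v/(v + v_e) = 1120 × 351/371.3 ≈ 1058.8 Hz.
On the return leg the ambulance is a moving observer: f₂ = f₁ · (v − v_e)/v = 1058.8 × 330.7/351 ≈ 997.5 Hz.
Beat against the emitted tone: |f₂ − f₀| = 2v_e·f₀/(v + v_e) = 2 × 20.3 × 1120/371.3 ≈ 122 Hz.

122 Hz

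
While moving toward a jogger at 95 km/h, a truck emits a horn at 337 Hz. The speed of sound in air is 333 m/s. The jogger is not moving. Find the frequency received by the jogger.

95 km/h = 26.39 m/s.
Only the source moves, toward the listener, so f' = f · v/(v − v_s).
f' = 337 × 333/(333 − 26.39) = 337 × 333/306.6 ≈ 366 Hz.

366 Hz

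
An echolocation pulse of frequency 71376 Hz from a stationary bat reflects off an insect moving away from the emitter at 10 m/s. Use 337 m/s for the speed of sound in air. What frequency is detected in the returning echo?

67262 Hz

The insect first receives the wave as a moving observer: f₁ = f₀ · (v − u)/v = 71376 × (337 − 10)/337 ≈ 69258 Hz.
On reflection it acts as a source moving away from the stationary detector: f₂ = f₁ · v/(v + u) = 69258 × 337/347 ≈ 67262 Hz.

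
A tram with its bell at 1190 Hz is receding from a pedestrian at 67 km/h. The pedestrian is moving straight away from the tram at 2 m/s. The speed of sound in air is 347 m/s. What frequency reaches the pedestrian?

1123 Hz

67 km/h = 18.61 m/s.
Both move, so f' = f · (v − v_o)/(v + v_s).
f' = 1190 × (347 − 2)/(347 + 18.61) = 1190 × 345/365.61 ≈ 1123 Hz.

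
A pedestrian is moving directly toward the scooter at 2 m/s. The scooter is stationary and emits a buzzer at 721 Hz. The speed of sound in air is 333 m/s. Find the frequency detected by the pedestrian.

725 Hz

Only the observer moves, toward the source, so f' = f · (v + v_o)/v.
f' = 721 × (333 + 2)/333 = 721 × 335/333 ≈ 725 Hz.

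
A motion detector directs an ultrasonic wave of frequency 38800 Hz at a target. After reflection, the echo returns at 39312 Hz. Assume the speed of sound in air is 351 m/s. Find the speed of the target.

Double Doppler shift off a moving reflector: f₂ = f₀ · (v + u)/(v − u) (u > 0 toward emitter).
Rearranging, u = v · (f₂ − f₀)/(f₂ + f₀) = 351 × 512/78112 ≈ 2.30 m/s.
So the target is moving at 2.30 m/s toward the emitter.

2.30 m/s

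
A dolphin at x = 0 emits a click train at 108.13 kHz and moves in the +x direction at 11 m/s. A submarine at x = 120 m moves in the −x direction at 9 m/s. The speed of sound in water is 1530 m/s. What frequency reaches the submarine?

109.6 kHz

The observer lies on the +x side, so the source is heading toward the observer and the observer is heading toward the source.
Both move, so f' = f · (v + v_o)/(v − v_s).
f' = 108.13 × (1530 + 9)/(1530 − 11) = 108.13 × 1539/1519 ≈ 109.6 kHz.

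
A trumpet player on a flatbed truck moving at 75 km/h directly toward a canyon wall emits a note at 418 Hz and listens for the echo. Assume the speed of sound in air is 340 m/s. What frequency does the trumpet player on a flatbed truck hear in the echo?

473 Hz

75 km/h = 20.83 m/s.
The canyon wall receives the sound from a moving source: f₁ = f₀ · v/(v − v_e) = 418 × 340/319.17 ≈ 445 Hz.
On the return leg the trumpet player on a flatbed truck is a moving observer: f₂ = f₁ · (v + v_e)/v = 445 × 360.83/340 ≈ 473 Hz.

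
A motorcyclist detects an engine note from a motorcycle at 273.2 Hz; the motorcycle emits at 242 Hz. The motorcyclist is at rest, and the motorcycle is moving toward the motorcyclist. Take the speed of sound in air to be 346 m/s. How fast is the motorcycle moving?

40 m/s

f' = f · v/(v − v_s) ⇒ v_s = v · |1 − f/f'|.
v_s = 346 × |1 − 242/273.2| = 346 × 0.1142 ≈ 40 m/s.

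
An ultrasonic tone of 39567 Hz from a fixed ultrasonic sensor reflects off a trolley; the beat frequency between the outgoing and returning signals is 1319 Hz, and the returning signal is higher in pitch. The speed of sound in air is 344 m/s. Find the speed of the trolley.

Double Doppler shift off a moving reflector: f₂ = f₀ · (v + u)/(v − u) (u > 0 toward emitter).
Returning signal is higher, so f₂ = f₀ + Δf = 39567 + 1319 = 40886 Hz.
Rearranging, u = v · (f₂ − f₀)/(f₂ + f₀) = 344 × 1319/80453 ≈ 5.6 m/s.
So the trolley is moving at 5.6 m/s toward the emitter.

5.6 m/s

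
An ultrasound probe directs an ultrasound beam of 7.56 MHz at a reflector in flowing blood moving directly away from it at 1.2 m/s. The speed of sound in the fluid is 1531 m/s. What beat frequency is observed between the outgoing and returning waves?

11842 Hz

The reflector in flowing blood first receives the wave as a moving observer: f₁ = f₀ · (v − u)/v = 7.56 × (1531 − 1.2)/1531 ≈ 7.55407 MHz.
On reflection it acts as a source moving away from the stationary detector: f₂ = f₁ · v/(v + u) = 7.55407 × 1531/1532.2 ≈ 7.54816 MHz.
Beat frequency (with f₀ = 7560000 Hz): |f₂ − f₀| = 2u·f₀/(v + u) = 2 × 1.2 × 7560000/1532.2 ≈ 11842 Hz.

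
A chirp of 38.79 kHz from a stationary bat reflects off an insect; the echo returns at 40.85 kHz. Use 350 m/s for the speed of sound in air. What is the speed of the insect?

Double Doppler shift off a moving reflector: f₂ = f₀ · (v + u)/(v − u) (u > 0 toward emitter).
Rearranging, u = v · (f₂ − f₀)/(f₂ + f₀) = 350 × 2.06/79.64 ≈ 9.1 m/s.
So the insect is moving at 9.1 m/s toward the emitter.

9.1 m/s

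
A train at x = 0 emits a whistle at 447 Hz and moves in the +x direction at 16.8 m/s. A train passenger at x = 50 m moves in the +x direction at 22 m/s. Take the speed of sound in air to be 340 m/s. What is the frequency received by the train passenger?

440 Hz

The observer lies on the +x side, so the source is heading toward the observer and the observer is heading away from the source.
With source approaching and observer receding, f' = f · (v − v_o)/(v − v_s).
f' = 447 × (340 − 22)/(340 − 16.8) = 447 × 318/323.2 ≈ 440 Hz.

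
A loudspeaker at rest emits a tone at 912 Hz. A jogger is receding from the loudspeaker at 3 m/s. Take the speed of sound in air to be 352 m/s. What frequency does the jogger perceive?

Only the observer moves, away from the source, so f' = f · (v − v_o)/v.
f' = 912 × (352 − 3)/352 = 912 × 349/352 ≈ 904 Hz.

904 Hz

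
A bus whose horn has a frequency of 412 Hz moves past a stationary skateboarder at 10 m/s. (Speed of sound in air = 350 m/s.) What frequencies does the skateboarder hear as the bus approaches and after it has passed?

Approaching: f₁ = f · v/(v − v_s) = 412 × 350/340 ≈ 424 Hz.
Receding: f₂ = f · v/(v + v_s) = 412 × 350/360 ≈ 401 Hz.

424 Hz approaching; 401 Hz receding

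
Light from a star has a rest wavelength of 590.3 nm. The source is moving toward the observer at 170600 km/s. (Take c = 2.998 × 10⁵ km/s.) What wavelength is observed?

309.4 nm

β = v/c = 170600/299800 = 0.5690.
Relativistic Doppler for wavelength: λ' = λ₀ · √((1 − β)/(1 + β)).
λ' = 590.3 × √(0.4310/1.5690) = 590.3 × 0.52408 ≈ 309.4 nm.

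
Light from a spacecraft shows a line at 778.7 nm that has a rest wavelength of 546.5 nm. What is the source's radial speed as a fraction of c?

λ'/λ₀ = 1.4249 > 1 (redshift), so the source is receding.
λ'/λ₀ = √((1 + β)/(1 − β)) for a receding source ⇒ β = (r² − 1)/(r² + 1) with r = λ'/λ₀.
β = (2.0303 − 1)/(2.0303 + 1) ≈ 0.340.

0.340c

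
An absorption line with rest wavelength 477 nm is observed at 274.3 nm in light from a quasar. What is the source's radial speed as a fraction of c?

0.503c

λ'/λ₀ = 0.5751 < 1 (blueshift), so the source is approaching.
λ'/λ₀ = √((1 − β)/(1 + β)) for an approaching source ⇒ β = (1 − r²)/(1 + r²) with r = λ'/λ₀.
β = (1 − 0.3307)/(1 + 0.3307) ≈ 0.503.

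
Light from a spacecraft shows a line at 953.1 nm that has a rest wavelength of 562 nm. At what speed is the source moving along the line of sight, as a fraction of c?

λ'/λ₀ = 1.6959 > 1 (redshift), so the source is receding.
λ'/λ₀ = √((1 + β)/(1 − β)) for a receding source ⇒ β = (r² − 1)/(r² + 1) with r = λ'/λ₀.
β = (2.8761 − 1)/(2.8761 + 1) ≈ 0.484.

0.484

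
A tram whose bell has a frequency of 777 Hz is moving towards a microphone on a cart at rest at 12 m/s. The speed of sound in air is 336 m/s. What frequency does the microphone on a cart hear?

806 Hz

Only the source moves, toward the listener, so f' = f · v/(v − v_s).
f' = 777 × 336/(336 − 12) = 777 × 336/324 ≈ 806 Hz.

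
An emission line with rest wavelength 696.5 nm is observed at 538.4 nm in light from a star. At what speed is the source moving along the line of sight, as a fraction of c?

λ'/λ₀ = 0.7730 < 1 (blueshift), so the source is approaching.
λ'/λ₀ = √((1 − β)/(1 + β)) for an approaching source ⇒ β = (1 − r²)/(1 + r²) with r = λ'/λ₀.
β = (1 − 0.5975)/(1 + 0.5975) ≈ 0.252.

0.252c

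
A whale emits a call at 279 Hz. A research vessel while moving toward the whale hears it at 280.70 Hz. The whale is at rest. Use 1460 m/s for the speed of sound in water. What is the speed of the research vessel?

8.9 m/s

f' = f · (v + v_o)/v ⇒ v_o = v · |f'/f − 1|.
v_o = 1460 × |280.70/279 − 1| = 1460 × 0.006093 ≈ 8.9 m/s.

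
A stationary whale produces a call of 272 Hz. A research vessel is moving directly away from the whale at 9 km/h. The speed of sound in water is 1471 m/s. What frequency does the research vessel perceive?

272 Hz

9 km/h = 2.5 m/s.
Only the observer moves, away from the source, so f' = f · (v − v_o)/v.
f' = 272 × (1471 − 2.5)/1471 = 272 × 1468.5/1471 ≈ 272 Hz.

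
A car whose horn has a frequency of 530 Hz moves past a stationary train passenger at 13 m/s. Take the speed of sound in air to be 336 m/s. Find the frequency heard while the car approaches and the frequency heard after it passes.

Approaching: f₁ = f · v/(v − v_s) = 530 × 336/323 ≈ 551 Hz.
Receding: f₂ = f · v/(v + v_s) = 530 × 336/349 ≈ 510 Hz.

551 Hz approaching; 510 Hz receding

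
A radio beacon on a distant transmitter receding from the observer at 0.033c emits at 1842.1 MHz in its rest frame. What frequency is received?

1782.3 MHz

Relativistic Doppler for frequency: f' = f₀ · √((1 − β)/(1 + β)).
f' = 1842.1 × √(0.9670/1.0330) = 1842.1 × 0.96753 ≈ 1782.3 MHz.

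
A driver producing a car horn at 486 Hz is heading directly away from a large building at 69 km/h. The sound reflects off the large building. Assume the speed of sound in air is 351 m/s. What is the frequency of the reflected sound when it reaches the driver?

436 Hz

69 km/h = 19.17 m/s.
The large building receives the sound from a moving source: f₁ = f₀ · v/(v + v_e) = 486 × 351/370.17 ≈ 461 Hz.
On the return leg the driver is a moving observer: f₂ = f₁ · (v − v_e)/v = 461 × 331.83/351 ≈ 436 Hz.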